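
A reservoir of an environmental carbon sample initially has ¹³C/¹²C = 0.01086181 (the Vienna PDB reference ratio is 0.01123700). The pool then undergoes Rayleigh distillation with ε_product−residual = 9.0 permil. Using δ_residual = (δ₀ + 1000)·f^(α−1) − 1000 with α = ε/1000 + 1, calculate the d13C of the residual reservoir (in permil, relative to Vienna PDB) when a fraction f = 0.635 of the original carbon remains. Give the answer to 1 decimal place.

-37.3 permil

δ₀ = (0.01086181/0.01123700 − 1)×1000 = (0.966611 − 1)×1000 = -33.389 permil
α − 1 = ε/1000 = 0.0090
f^(α−1) = 0.635^(0.0090) = 0.995921
δ_res = (-33.389 + 1000) × 0.995921 − 1000 = 962.669 − 1000 = -37.33 permil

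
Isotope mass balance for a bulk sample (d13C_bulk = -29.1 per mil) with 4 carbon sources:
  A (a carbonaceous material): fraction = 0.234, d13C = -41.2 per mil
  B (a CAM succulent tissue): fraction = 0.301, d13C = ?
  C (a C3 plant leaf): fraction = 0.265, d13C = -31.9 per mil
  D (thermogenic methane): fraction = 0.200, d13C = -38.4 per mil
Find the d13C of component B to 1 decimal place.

Isotope mass balance: δ_bulk = Σ fᵢ·δᵢ.
-29.1 = 0.234×(-41.2) + 0.301×δ_B + 0.265×(-31.9) + 0.200×(-38.4)
0.301·δ_B = -29.1 − (-25.774) = -3.326
δ_B = -3.326 / 0.301 = -11.05 per mil

-11.0 per mil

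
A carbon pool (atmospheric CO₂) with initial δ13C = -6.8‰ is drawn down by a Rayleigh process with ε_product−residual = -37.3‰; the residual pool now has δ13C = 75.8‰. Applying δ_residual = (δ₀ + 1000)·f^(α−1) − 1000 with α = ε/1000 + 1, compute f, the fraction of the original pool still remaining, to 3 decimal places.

0.117

α − 1 = ε/1000 = -0.0373
(δ_res + 1000)/(δ₀ + 1000) = (75.8 + 1000)/(-6.8 + 1000) = 1075.8/993.2 = 1.083166
f = 1.083166^(1/-0.0373) = exp(ln(1.083166)/-0.0373) = exp(0.07989/-0.0373)
f = exp(-2.1418) = 0.1174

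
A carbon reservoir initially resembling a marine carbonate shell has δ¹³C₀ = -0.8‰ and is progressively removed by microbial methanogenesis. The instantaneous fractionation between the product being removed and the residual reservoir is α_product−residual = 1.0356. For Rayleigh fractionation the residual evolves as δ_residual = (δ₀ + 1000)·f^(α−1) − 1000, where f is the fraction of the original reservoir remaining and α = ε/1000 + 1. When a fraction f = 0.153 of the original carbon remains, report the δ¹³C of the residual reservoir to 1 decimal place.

-65.4‰

Rayleigh residual: δ_res = (δ₀ + 1000)·f^(α−1) − 1000
α − 1 = 0.03560
f^(α−1) = 0.153^(0.03560) = 0.935352
δ_res = (-0.8 + 1000) × 0.935352 − 1000 = 934.604 − 1000 = -65.40‰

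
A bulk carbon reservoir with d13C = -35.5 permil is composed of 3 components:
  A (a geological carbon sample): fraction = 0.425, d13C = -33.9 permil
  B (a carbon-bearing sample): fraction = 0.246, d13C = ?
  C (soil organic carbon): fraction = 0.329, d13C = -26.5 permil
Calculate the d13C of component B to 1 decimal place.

Isotope mass balance: δ_bulk = Σ fᵢ·δᵢ.
-35.5 = 0.425×(-33.9) + 0.246×δ_B + 0.329×(-26.5)
0.246·δ_B = -35.5 − (-23.126) = -12.374
δ_B = -12.374 / 0.246 = -50.30 permil

-50.3 permil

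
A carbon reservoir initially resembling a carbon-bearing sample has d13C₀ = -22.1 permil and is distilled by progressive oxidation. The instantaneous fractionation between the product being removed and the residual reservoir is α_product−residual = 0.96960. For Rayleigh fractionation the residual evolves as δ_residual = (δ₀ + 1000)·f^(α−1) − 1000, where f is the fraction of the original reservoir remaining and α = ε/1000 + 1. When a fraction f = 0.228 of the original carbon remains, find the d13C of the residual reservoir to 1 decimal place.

22.9 permil

Rayleigh residual: δ_res = (δ₀ + 1000)·f^(α−1) − 1000
α − 1 = -0.03040
f^(α−1) = 0.228^(-0.03040) = 1.045969
δ_res = (-22.1 + 1000) × 1.045969 − 1000 = 1022.853 − 1000 = 22.85 permil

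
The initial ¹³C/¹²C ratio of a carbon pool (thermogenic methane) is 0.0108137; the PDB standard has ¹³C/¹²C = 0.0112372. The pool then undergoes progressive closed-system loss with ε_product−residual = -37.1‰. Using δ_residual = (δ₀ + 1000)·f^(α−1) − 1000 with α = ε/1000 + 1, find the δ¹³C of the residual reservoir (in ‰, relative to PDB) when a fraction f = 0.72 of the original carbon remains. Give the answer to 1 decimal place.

-25.9‰

δ₀ = (0.0108137/0.0112372 − 1)×1000 = (0.962313 − 1)×1000 = -37.687‰
α − 1 = ε/1000 = -0.0371
f^(α−1) = 0.72^(-0.0371) = 1.012262
δ_res = (-37.687 + 1000) × 1.012262 − 1000 = 974.113 − 1000 = -25.89‰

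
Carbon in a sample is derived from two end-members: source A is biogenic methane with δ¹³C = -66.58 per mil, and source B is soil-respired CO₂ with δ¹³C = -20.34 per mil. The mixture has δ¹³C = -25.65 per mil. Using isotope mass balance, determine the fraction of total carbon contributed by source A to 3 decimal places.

δ_mix = f_A·δ_A + (1 − f_A)·δ_B  ⇒  f_A = (δ_mix − δ_B)/(δ_A − δ_B)
f_A = (-25.65 − (-20.34)) / (-66.58 − (-20.34))
f_A = -5.31 / -46.24 = 0.1148

0.115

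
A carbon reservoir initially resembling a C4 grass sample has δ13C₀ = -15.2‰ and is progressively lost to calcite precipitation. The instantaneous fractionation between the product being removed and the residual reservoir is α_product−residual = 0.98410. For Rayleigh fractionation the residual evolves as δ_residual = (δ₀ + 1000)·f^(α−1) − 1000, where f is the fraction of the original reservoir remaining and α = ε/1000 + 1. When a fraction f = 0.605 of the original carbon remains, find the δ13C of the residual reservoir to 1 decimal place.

-7.3‰

Rayleigh residual: δ_res = (δ₀ + 1000)·f^(α−1) − 1000
α − 1 = -0.01590
f^(α−1) = 0.605^(-0.01590) = 1.008022
δ_res = (-15.2 + 1000) × 1.008022 − 1000 = 992.700 − 1000 = -7.30‰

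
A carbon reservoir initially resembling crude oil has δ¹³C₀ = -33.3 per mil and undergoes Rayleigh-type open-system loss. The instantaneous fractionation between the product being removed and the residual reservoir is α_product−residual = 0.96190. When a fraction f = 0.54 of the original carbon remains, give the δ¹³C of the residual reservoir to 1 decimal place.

Rayleigh residual: δ_res = (δ₀ + 1000)·f^(α−1) − 1000
α − 1 = -0.03810
f^(α−1) = 0.54^(-0.03810) = 1.023754
δ_res = (-33.3 + 1000) × 1.023754 − 1000 = 989.663 − 1000 = -10.34 per mil

-10.3 per mil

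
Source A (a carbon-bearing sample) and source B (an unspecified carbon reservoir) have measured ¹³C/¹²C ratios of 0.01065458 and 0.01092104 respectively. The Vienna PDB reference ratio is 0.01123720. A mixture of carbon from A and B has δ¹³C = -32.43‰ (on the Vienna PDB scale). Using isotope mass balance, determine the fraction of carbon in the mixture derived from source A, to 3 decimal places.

0.181

δ_A = (0.01065458/0.01123720 − 1)×1000 = (0.948153 − 1)×1000 = -51.847‰
δ_B = (0.01092104/0.01123720 − 1)×1000 = (0.971865 − 1)×1000 = -28.135‰
f_A = (δ_mix − δ_B)/(δ_A − δ_B) = (-32.43 − (-28.135))/(-51.847 − (-28.135))
f_A = -4.295 / -23.712 = 0.1811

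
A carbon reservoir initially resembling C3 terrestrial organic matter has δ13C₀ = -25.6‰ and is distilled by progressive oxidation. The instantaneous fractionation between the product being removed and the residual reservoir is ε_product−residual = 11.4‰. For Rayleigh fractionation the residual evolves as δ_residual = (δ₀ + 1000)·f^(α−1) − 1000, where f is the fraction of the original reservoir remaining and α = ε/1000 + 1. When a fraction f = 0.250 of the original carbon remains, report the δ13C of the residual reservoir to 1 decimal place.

Rayleigh residual: δ_res = (δ₀ + 1000)·f^(α−1) − 1000
α = ε/1000 + 1 = 1.01140, so α − 1 = 0.01140
f^(α−1) = 0.250^(0.01140) = 0.984320
δ_res = (-25.6 + 1000) × 0.984320 − 1000 = 959.122 − 1000 = -40.88‰

-40.9‰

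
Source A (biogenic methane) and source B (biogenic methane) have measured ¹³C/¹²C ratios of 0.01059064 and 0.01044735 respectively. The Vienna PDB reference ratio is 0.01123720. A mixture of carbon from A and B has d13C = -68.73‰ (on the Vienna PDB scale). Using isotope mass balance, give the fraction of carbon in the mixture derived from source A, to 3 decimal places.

0.122

δ_A = (0.01059064/0.01123720 − 1)×1000 = (0.942463 − 1)×1000 = -57.537‰
δ_B = (0.01044735/0.01123720 − 1)×1000 = (0.929711 − 1)×1000 = -70.289‰
f_A = (δ_mix − δ_B)/(δ_A − δ_B) = (-68.73 − (-70.289))/(-57.537 − (-70.289))
f_A = 1.559 / 12.751 = 0.1223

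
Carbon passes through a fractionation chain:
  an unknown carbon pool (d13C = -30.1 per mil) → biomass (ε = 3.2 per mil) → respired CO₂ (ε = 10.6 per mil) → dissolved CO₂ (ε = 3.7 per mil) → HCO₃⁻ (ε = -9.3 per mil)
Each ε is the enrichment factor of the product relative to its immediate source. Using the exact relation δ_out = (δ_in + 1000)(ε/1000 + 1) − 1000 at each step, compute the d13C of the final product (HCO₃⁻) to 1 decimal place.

-22.2 per mil

step 1: δ = (-30.10 + 1000)·(3.2/1000 + 1) − 1000 = -27.00 per mil
step 2: δ = (-27.00 + 1000)·(10.6/1000 + 1) − 1000 = -16.68 per mil
step 3: δ = (-16.68 + 1000)·(3.7/1000 + 1) − 1000 = -13.04 per mil
step 4: δ = (-13.04 + 1000)·(-9.3/1000 + 1) − 1000 = -22.22 per mil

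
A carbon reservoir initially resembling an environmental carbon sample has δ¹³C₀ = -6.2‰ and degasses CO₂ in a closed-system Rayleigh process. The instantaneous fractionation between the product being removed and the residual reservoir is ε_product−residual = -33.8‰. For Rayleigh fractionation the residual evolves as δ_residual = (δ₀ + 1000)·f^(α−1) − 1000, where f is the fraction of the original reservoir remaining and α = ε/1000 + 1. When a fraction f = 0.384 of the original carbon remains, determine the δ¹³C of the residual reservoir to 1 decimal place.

26.5‰

Rayleigh residual: δ_res = (δ₀ + 1000)·f^(α−1) − 1000
α = ε/1000 + 1 = 0.96620, so α − 1 = -0.03380
f^(α−1) = 0.384^(-0.03380) = 1.032879
δ_res = (-6.2 + 1000) × 1.032879 − 1000 = 1026.476 − 1000 = 26.48‰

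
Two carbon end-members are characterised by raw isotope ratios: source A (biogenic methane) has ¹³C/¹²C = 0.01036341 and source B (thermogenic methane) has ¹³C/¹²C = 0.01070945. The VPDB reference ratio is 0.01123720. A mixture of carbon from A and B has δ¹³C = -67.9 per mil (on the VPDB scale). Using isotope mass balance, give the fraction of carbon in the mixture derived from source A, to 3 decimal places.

0.680

δ_A = (0.01036341/0.01123720 − 1)×1000 = (0.922241 − 1)×1000 = -77.759 per mil
δ_B = (0.01070945/0.01123720 − 1)×1000 = (0.953035 − 1)×1000 = -46.965 per mil
f_A = (δ_mix − δ_B)/(δ_A − δ_B) = (-67.9 − (-46.965))/(-77.759 − (-46.965))
f_A = -20.935 / -30.794 = 0.6799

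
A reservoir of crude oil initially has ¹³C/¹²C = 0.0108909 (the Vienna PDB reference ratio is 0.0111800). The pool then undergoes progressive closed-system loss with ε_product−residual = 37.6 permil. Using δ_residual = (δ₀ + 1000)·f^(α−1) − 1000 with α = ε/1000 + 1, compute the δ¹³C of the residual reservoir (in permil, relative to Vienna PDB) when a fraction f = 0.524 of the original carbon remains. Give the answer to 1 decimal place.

-49.2 permil

δ₀ = (0.0108909/0.0111800 − 1)×1000 = (0.974141 − 1)×1000 = -25.859 permil
α − 1 = ε/1000 = 0.0376
f^(α−1) = 0.524^(0.0376) = 0.975993
δ_res = (-25.859 + 1000) × 0.975993 − 1000 = 950.755 − 1000 = -49.24 permil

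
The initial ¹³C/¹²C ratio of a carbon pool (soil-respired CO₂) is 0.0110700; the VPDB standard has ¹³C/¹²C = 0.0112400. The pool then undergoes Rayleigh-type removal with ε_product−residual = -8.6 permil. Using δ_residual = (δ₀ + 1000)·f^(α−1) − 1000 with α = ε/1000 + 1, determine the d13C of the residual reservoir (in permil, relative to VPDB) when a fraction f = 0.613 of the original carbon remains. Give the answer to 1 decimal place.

δ₀ = (0.0110700/0.0112400 − 1)×1000 = (0.984875 − 1)×1000 = -15.125 permil
α − 1 = ε/1000 = -0.0086
f^(α−1) = 0.613^(-0.0086) = 1.004218
δ_res = (-15.125 + 1000) × 1.004218 − 1000 = 989.029 − 1000 = -10.97 permil

-11.0 permil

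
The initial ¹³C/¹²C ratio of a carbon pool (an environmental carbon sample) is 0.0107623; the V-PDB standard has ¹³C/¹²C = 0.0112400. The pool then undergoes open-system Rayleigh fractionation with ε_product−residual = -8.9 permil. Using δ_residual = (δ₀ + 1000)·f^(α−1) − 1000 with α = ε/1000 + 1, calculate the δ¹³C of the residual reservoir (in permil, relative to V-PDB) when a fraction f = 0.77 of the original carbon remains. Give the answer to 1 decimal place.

δ₀ = (0.0107623/0.0112400 − 1)×1000 = (0.957500 − 1)×1000 = -42.500 permil
α − 1 = ε/1000 = -0.0089
f^(α−1) = 0.77^(-0.0089) = 1.002329
δ_res = (-42.500 + 1000) × 1.002329 − 1000 = 959.730 − 1000 = -40.27 permil

-40.3 permil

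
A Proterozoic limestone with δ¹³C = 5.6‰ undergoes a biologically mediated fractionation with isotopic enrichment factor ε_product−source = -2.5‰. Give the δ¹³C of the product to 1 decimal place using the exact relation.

3.1‰

Exactly, δ_product = (δ_source + 1000)·(ε/1000 + 1) − 1000.
δ_product = (5.6 + 1000) × (-2.5/1000 + 1) − 1000
δ_product = 3.09‰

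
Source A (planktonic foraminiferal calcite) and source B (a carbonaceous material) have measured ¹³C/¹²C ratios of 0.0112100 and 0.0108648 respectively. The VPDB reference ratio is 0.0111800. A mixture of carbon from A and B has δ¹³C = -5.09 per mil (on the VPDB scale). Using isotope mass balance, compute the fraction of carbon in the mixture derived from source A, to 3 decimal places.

0.748

δ_A = (0.0112100/0.0111800 − 1)×1000 = (1.002683 − 1)×1000 = 2.683 per mil
δ_B = (0.0108648/0.0111800 − 1)×1000 = (0.971807 − 1)×1000 = -28.193 per mil
f_A = (δ_mix − δ_B)/(δ_A − δ_B) = (-5.09 − (-28.193))/(2.683 − (-28.193))
f_A = 23.103 / 30.877 = 0.7482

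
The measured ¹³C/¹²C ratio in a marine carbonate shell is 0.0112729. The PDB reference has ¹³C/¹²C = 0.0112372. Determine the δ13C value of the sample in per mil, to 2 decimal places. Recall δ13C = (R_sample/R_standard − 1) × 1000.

3.18 per mil

δ13C = (R_sample / R_standard − 1) × 1000
R_sample / R_standard = 0.0112729 / 0.0112372 = 1.003177
δ13C = (1.003177 − 1) × 1000 = 3.177 per mil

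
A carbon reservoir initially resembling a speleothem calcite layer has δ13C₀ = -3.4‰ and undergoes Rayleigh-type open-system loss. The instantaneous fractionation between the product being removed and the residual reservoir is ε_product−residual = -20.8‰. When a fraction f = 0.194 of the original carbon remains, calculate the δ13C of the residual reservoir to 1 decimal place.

Rayleigh residual: δ_res = (δ₀ + 1000)·f^(α−1) − 1000
α = ε/1000 + 1 = 0.97920, so α − 1 = -0.02080
f^(α−1) = 0.194^(-0.02080) = 1.034698
δ_res = (-3.4 + 1000) × 1.034698 − 1000 = 1031.180 − 1000 = 31.18‰

31.2‰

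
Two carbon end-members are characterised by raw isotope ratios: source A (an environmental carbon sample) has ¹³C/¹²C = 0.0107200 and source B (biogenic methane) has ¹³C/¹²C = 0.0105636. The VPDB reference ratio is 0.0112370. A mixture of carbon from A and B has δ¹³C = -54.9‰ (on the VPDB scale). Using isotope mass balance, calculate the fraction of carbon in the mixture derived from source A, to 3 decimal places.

0.361

δ_A = (0.0107200/0.0112370 − 1)×1000 = (0.953991 − 1)×1000 = -46.009‰
δ_B = (0.0105636/0.0112370 − 1)×1000 = (0.940073 − 1)×1000 = -59.927‰
f_A = (δ_mix − δ_B)/(δ_A − δ_B) = (-54.9 − (-59.927))/(-46.009 − (-59.927))
f_A = 5.027 / 13.918 = 0.3612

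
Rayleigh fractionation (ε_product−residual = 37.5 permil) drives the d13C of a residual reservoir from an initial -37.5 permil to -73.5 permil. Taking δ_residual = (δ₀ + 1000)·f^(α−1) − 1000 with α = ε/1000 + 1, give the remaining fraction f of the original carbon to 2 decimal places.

α − 1 = ε/1000 = 0.0375
(δ_res + 1000)/(δ₀ + 1000) = (-73.5 + 1000)/(-37.5 + 1000) = 926.5/962.5 = 0.962597
f = 0.962597^(1/0.0375) = exp(ln(0.962597)/0.0375) = exp(-0.03812/0.0375)
f = exp(-1.0165) = 0.3618

0.36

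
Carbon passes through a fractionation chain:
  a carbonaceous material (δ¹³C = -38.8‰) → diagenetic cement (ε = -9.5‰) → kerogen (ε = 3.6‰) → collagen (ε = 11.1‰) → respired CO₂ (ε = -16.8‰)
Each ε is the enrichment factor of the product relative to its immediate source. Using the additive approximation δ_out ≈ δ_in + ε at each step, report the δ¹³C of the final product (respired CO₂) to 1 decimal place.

step 1: δ ≈ -38.8 + (-9.5) = -48.3‰
step 2: δ ≈ -48.3 + (3.6) = -44.7‰
step 3: δ ≈ -44.7 + (11.1) = -33.6‰
step 4: δ ≈ -33.6 + (-16.8) = -50.4‰

-50.4‰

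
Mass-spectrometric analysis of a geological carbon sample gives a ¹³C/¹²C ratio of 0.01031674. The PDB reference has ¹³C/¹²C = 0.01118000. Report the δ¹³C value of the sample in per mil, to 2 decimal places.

-77.21 per mil

δ¹³C = (R_sample / R_standard − 1) × 1000
R_sample / R_standard = 0.01031674 / 0.01118000 = 0.922785
δ¹³C = (0.922785 − 1) × 1000 = -77.215 per mil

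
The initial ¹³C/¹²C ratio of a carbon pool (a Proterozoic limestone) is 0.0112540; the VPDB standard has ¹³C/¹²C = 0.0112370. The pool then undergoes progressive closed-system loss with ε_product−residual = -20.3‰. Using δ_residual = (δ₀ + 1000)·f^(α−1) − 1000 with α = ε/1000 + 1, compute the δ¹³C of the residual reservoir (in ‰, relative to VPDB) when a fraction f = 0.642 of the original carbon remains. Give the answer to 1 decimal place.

δ₀ = (0.0112540/0.0112370 − 1)×1000 = (1.001513 − 1)×1000 = 1.513‰
α − 1 = ε/1000 = -0.0203
f^(α−1) = 0.642^(-0.0203) = 1.009037
δ_res = (1.513 + 1000) × 1.009037 − 1000 = 1010.563 − 1000 = 10.56‰

10.6‰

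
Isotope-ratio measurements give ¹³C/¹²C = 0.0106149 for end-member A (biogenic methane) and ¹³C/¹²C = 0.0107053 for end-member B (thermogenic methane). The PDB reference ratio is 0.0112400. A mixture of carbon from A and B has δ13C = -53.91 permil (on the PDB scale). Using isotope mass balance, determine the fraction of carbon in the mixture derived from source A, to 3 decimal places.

δ_A = (0.0106149/0.0112400 − 1)×1000 = (0.944386 − 1)×1000 = -55.614 permil
δ_B = (0.0107053/0.0112400 − 1)×1000 = (0.952429 − 1)×1000 = -47.571 permil
f_A = (δ_mix − δ_B)/(δ_A − δ_B) = (-53.91 − (-47.571))/(-55.614 − (-47.571))
f_A = -6.339 / -8.043 = 0.7881

0.788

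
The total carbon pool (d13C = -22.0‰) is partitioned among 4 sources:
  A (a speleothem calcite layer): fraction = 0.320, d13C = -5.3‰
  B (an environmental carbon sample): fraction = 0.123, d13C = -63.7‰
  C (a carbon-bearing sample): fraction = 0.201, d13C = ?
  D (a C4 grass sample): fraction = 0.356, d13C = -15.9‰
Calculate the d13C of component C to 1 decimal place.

-33.9‰

Isotope mass balance: δ_bulk = Σ fᵢ·δᵢ.
-22.0 = 0.320×(-5.3) + 0.123×(-63.7) + 0.201×δ_C + 0.356×(-15.9)
0.201·δ_C = -22.0 − (-15.192) = -6.808
δ_C = -6.808 / 0.201 = -33.87‰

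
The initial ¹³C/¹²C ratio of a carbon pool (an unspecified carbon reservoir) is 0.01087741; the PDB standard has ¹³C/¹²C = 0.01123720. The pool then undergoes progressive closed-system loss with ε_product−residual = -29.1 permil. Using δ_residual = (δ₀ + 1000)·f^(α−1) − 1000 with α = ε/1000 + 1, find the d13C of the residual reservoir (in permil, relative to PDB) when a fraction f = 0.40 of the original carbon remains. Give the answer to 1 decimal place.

-5.9 permil

δ₀ = (0.01087741/0.01123720 − 1)×1000 = (0.967982 − 1)×1000 = -32.018 permil
α − 1 = ε/1000 = -0.0291
f^(α−1) = 0.40^(-0.0291) = 1.027023
δ_res = (-32.018 + 1000) × 1.027023 − 1000 = 994.140 − 1000 = -5.86 permil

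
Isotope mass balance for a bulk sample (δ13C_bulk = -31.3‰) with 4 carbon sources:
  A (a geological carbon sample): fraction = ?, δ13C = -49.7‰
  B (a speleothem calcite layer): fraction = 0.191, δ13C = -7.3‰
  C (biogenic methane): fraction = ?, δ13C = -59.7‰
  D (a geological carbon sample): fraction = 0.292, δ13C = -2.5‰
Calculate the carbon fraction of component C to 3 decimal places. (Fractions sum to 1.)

Let f_C and f_A be the unknown fractions; fractions sum to 1 so f_C + f_A = 0.517.
Mass balance: Σ fᵢ·δᵢ = δ_bulk ⇒ f_C·(-59.7) + f_A·(-49.7) = -31.3 − (-2.124) = -29.176
Substitute f_A = 0.517 − f_C:
f_C·(-59.7 − -49.7) = -29.176 − 0.517×(-49.7) = -3.481
f_C = -3.481 / -10.0 = 0.3481

0.348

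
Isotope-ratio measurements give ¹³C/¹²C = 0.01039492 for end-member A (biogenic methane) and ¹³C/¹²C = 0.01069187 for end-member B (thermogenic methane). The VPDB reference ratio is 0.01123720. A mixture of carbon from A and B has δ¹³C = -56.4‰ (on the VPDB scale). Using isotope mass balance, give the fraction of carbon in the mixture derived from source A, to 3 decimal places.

δ_A = (0.01039492/0.01123720 − 1)×1000 = (0.925045 − 1)×1000 = -74.955‰
δ_B = (0.01069187/0.01123720 − 1)×1000 = (0.951471 − 1)×1000 = -48.529‰
f_A = (δ_mix − δ_B)/(δ_A − δ_B) = (-56.4 − (-48.529))/(-74.955 − (-48.529))
f_A = -7.871 / -26.426 = 0.2979

0.298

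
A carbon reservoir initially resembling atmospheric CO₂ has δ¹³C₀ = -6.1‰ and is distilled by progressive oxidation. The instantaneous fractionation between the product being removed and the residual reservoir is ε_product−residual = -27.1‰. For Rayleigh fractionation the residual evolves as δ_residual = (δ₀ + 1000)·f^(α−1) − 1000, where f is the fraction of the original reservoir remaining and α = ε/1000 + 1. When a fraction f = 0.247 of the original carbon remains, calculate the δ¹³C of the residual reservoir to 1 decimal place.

32.3‰

Rayleigh residual: δ_res = (δ₀ + 1000)·f^(α−1) − 1000
α = ε/1000 + 1 = 0.97290, so α − 1 = -0.02710
f^(α−1) = 0.247^(-0.02710) = 1.038623
δ_res = (-6.1 + 1000) × 1.038623 − 1000 = 1032.287 − 1000 = 32.29‰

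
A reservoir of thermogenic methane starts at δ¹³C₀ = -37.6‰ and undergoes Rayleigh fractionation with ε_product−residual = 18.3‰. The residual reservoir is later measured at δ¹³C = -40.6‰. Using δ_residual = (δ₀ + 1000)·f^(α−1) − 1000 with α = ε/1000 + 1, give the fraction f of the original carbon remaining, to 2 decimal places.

α − 1 = ε/1000 = 0.0183
(δ_res + 1000)/(δ₀ + 1000) = (-40.6 + 1000)/(-37.6 + 1000) = 959.4/962.4 = 0.996883
f = 0.996883^(1/0.0183) = exp(ln(0.996883)/0.0183) = exp(-0.00312/0.0183)
f = exp(-0.1706) = 0.8432

0.84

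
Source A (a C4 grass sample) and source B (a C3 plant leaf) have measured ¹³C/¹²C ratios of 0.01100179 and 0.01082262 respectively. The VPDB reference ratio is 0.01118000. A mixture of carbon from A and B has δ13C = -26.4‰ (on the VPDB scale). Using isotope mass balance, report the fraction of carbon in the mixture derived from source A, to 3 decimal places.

δ_A = (0.01100179/0.01118000 − 1)×1000 = (0.984060 − 1)×1000 = -15.940‰
δ_B = (0.01082262/0.01118000 − 1)×1000 = (0.968034 − 1)×1000 = -31.966‰
f_A = (δ_mix − δ_B)/(δ_A − δ_B) = (-26.4 − (-31.966))/(-15.940 − (-31.966))
f_A = 5.566 / 16.026 = 0.3473

0.347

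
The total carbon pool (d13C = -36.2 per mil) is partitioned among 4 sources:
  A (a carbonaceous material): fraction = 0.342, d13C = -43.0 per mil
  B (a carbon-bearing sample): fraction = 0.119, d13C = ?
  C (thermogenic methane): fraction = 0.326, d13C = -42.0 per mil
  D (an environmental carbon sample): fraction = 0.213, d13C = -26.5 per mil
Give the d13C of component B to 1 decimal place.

Isotope mass balance: δ_bulk = Σ fᵢ·δᵢ.
-36.2 = 0.342×(-43.0) + 0.119×δ_B + 0.326×(-42.0) + 0.213×(-26.5)
0.119·δ_B = -36.2 − (-34.043) = -2.157
δ_B = -2.157 / 0.119 = -18.13 per mil

-18.1 per mil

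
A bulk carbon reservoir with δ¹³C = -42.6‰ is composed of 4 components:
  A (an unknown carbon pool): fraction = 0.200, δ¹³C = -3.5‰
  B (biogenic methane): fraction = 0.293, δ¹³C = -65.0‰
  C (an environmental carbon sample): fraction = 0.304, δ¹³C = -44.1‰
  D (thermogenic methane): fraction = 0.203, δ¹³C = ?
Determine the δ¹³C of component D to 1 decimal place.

-46.5‰

Isotope mass balance: δ_bulk = Σ fᵢ·δᵢ.
-42.6 = 0.200×(-3.5) + 0.293×(-65.0) + 0.304×(-44.1) + 0.203×δ_D
0.203·δ_D = -42.6 − (-33.151) = -9.449
δ_D = -9.449 / 0.203 = -46.54‰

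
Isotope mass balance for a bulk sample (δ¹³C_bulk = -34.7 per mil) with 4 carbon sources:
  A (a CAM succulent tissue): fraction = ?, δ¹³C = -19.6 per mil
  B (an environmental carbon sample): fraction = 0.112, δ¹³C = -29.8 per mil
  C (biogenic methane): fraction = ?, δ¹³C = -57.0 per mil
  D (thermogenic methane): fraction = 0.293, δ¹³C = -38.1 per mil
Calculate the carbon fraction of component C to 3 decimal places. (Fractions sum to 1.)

0.228

Let f_C and f_A be the unknown fractions; fractions sum to 1 so f_C + f_A = 0.595.
Mass balance: Σ fᵢ·δᵢ = δ_bulk ⇒ f_C·(-57.0) + f_A·(-19.6) = -34.7 − (-14.501) = -20.199
Substitute f_A = 0.595 − f_C:
f_C·(-57.0 − -19.6) = -20.199 − 0.595×(-19.6) = -8.537
f_C = -8.537 / -37.4 = 0.2283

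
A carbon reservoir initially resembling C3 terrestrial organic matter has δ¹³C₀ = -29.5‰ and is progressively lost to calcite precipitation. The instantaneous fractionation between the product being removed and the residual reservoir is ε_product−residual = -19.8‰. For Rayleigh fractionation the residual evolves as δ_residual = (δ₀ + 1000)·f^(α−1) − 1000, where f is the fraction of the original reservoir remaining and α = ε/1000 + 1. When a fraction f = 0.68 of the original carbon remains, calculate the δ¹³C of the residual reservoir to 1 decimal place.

-22.1‰

Rayleigh residual: δ_res = (δ₀ + 1000)·f^(α−1) − 1000
α = ε/1000 + 1 = 0.98020, so α − 1 = -0.01980
f^(α−1) = 0.68^(-0.01980) = 1.007665
δ_res = (-29.5 + 1000) × 1.007665 − 1000 = 977.939 − 1000 = -22.06‰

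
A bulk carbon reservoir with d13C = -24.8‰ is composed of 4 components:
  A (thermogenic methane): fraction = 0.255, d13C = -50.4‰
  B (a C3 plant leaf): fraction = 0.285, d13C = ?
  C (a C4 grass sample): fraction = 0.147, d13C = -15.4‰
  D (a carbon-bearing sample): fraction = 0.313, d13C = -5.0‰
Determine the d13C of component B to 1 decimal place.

-28.5‰

Isotope mass balance: δ_bulk = Σ fᵢ·δᵢ.
-24.8 = 0.255×(-50.4) + 0.285×δ_B + 0.147×(-15.4) + 0.313×(-5.0)
0.285·δ_B = -24.8 − (-16.681) = -8.119
δ_B = -8.119 / 0.285 = -28.49‰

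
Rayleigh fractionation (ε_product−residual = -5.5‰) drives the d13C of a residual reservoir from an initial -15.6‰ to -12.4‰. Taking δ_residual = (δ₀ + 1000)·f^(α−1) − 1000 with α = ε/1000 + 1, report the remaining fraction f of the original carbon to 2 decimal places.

α − 1 = ε/1000 = -0.0055
(δ_res + 1000)/(δ₀ + 1000) = (-12.4 + 1000)/(-15.6 + 1000) = 987.6/984.4 = 1.003251
f = 1.003251^(1/-0.0055) = exp(ln(1.003251)/-0.0055) = exp(0.00325/-0.0055)
f = exp(-0.5901) = 0.5543

0.55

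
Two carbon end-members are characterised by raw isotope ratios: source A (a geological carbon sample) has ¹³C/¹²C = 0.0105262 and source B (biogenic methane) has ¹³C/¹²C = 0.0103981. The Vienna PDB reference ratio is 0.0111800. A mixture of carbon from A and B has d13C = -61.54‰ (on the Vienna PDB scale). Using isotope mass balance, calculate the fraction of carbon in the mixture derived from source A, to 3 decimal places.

δ_A = (0.0105262/0.0111800 − 1)×1000 = (0.941521 − 1)×1000 = -58.479‰
δ_B = (0.0103981/0.0111800 − 1)×1000 = (0.930063 − 1)×1000 = -69.937‰
f_A = (δ_mix − δ_B)/(δ_A − δ_B) = (-61.54 − (-69.937))/(-58.479 − (-69.937))
f_A = 8.397 / 11.458 = 0.7329

0.733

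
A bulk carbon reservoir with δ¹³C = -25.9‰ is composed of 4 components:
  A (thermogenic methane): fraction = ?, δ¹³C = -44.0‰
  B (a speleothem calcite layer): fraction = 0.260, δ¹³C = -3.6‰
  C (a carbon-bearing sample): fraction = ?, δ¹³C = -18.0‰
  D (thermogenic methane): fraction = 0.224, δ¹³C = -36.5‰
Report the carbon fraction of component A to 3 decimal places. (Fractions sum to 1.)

0.288

Let f_A and f_C be the unknown fractions; fractions sum to 1 so f_A + f_C = 0.516.
Mass balance: Σ fᵢ·δᵢ = δ_bulk ⇒ f_A·(-44.0) + f_C·(-18.0) = -25.9 − (-9.112) = -16.788
Substitute f_C = 0.516 − f_A:
f_A·(-44.0 − -18.0) = -16.788 − 0.516×(-18.0) = -7.500
f_A = -7.500 / -26.0 = 0.2885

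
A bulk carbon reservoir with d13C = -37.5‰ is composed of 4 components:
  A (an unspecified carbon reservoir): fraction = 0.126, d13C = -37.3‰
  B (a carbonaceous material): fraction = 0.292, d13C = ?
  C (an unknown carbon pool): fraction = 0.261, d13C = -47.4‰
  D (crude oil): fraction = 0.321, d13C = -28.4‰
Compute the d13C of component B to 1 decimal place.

-38.7‰

Isotope mass balance: δ_bulk = Σ fᵢ·δᵢ.
-37.5 = 0.126×(-37.3) + 0.292×δ_B + 0.261×(-47.4) + 0.321×(-28.4)
0.292·δ_B = -37.5 − (-26.188) = -11.312
δ_B = -11.312 / 0.292 = -38.74‰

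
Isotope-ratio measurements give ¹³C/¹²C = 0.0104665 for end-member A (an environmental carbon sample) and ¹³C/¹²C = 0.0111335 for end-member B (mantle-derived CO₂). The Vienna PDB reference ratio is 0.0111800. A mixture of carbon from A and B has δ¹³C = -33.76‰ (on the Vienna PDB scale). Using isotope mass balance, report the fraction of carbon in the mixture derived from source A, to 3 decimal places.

δ_A = (0.0104665/0.0111800 − 1)×1000 = (0.936181 − 1)×1000 = -63.819‰
δ_B = (0.0111335/0.0111800 − 1)×1000 = (0.995841 − 1)×1000 = -4.159‰
f_A = (δ_mix − δ_B)/(δ_A − δ_B) = (-33.76 − (-4.159))/(-63.819 − (-4.159))
f_A = -29.601 / -59.660 = 0.4962

0.496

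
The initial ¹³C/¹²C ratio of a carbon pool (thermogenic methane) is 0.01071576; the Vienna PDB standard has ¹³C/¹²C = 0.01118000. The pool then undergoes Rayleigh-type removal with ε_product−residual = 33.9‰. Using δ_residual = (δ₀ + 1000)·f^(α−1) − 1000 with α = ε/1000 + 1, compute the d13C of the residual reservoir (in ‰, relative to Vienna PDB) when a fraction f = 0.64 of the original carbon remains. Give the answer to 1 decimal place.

δ₀ = (0.01071576/0.01118000 − 1)×1000 = (0.958476 − 1)×1000 = -41.524‰
α − 1 = ε/1000 = 0.0339
f^(α−1) = 0.64^(0.0339) = 0.984985
δ_res = (-41.524 + 1000) × 0.984985 − 1000 = 944.084 − 1000 = -55.92‰

-55.9‰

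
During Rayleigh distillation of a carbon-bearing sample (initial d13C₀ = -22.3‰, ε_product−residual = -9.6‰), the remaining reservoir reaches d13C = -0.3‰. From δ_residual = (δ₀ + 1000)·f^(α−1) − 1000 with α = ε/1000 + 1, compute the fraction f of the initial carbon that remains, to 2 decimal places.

α − 1 = ε/1000 = -0.0096
(δ_res + 1000)/(δ₀ + 1000) = (-0.3 + 1000)/(-22.3 + 1000) = 999.7/977.7 = 1.022502
f = 1.022502^(1/-0.0096) = exp(ln(1.022502)/-0.0096) = exp(0.02225/-0.0096)
f = exp(-2.3180) = 0.0985

0.10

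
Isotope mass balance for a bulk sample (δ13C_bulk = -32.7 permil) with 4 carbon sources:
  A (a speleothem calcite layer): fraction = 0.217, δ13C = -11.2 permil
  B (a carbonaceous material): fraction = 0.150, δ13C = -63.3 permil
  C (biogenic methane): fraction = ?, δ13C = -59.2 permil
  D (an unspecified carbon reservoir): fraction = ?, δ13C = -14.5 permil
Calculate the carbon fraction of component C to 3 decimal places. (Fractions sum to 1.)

Let f_C and f_D be the unknown fractions; fractions sum to 1 so f_C + f_D = 0.633.
Mass balance: Σ fᵢ·δᵢ = δ_bulk ⇒ f_C·(-59.2) + f_D·(-14.5) = -32.7 − (-11.925) = -20.775
Substitute f_D = 0.633 − f_C:
f_C·(-59.2 − -14.5) = -20.775 − 0.633×(-14.5) = -11.596
f_C = -11.596 / -44.7 = 0.2594

0.259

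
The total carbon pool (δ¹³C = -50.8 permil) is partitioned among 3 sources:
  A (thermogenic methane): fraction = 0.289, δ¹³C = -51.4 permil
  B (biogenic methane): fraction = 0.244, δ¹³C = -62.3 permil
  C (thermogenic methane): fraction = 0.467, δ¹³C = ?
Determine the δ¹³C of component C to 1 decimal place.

Isotope mass balance: δ_bulk = Σ fᵢ·δᵢ.
-50.8 = 0.289×(-51.4) + 0.244×(-62.3) + 0.467×δ_C
0.467·δ_C = -50.8 − (-30.056) = -20.744
δ_C = -20.744 / 0.467 = -44.42 permil

-44.4 permil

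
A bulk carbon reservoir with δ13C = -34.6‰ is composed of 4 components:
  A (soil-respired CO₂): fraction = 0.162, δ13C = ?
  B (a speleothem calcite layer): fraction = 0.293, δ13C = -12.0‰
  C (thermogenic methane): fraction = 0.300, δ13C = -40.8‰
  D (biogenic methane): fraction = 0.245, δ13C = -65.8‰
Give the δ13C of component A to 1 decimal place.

Isotope mass balance: δ_bulk = Σ fᵢ·δᵢ.
-34.6 = 0.162×δ_A + 0.293×(-12.0) + 0.300×(-40.8) + 0.245×(-65.8)
0.162·δ_A = -34.6 − (-31.877) = -2.723
δ_A = -2.723 / 0.162 = -16.81‰

-16.8‰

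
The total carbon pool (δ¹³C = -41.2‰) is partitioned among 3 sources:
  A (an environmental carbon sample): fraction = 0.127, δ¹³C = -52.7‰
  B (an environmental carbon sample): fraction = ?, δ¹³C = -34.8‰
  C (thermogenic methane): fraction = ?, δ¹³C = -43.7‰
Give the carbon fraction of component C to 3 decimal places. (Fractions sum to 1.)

Let f_C and f_B be the unknown fractions; fractions sum to 1 so f_C + f_B = 0.873.
Mass balance: Σ fᵢ·δᵢ = δ_bulk ⇒ f_C·(-43.7) + f_B·(-34.8) = -41.2 − (-6.693) = -34.507
Substitute f_B = 0.873 − f_C:
f_C·(-43.7 − -34.8) = -34.507 − 0.873×(-34.8) = -4.127
f_C = -4.127 / -8.9 = 0.4637

0.464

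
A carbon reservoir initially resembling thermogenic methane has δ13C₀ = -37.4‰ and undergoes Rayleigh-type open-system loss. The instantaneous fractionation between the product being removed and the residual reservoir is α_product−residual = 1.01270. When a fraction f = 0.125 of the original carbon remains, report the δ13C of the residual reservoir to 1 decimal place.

-62.5‰

Rayleigh residual: δ_res = (δ₀ + 1000)·f^(α−1) − 1000
α − 1 = 0.01270
f^(α−1) = 0.125^(0.01270) = 0.973937
δ_res = (-37.4 + 1000) × 0.973937 − 1000 = 937.512 − 1000 = -62.49‰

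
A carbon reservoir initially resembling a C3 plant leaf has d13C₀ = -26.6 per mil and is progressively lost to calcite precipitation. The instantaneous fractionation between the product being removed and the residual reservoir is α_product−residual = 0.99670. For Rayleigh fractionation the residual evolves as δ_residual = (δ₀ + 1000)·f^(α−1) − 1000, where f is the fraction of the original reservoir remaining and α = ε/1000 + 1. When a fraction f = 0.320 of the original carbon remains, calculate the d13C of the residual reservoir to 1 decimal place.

Rayleigh residual: δ_res = (δ₀ + 1000)·f^(α−1) − 1000
α − 1 = -0.00330
f^(α−1) = 0.320^(-0.00330) = 1.003767
δ_res = (-26.6 + 1000) × 1.003767 − 1000 = 977.067 − 1000 = -22.93 per mil

-22.9 per mil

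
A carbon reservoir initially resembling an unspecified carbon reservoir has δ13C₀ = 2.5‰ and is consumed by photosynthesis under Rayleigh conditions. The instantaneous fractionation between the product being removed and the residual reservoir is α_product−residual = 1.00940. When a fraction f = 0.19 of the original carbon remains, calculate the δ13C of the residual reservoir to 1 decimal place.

Rayleigh residual: δ_res = (δ₀ + 1000)·f^(α−1) − 1000
α − 1 = 0.00940
f^(α−1) = 0.19^(0.00940) = 0.984510
δ_res = (2.5 + 1000) × 0.984510 − 1000 = 986.972 − 1000 = -13.03‰

-13.0‰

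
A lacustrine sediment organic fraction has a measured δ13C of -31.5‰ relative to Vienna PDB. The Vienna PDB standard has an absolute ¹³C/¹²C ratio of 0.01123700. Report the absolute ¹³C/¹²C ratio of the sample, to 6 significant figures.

R_sample = R_standard × (δ13C/1000 + 1)
R_sample = 0.01123700 × (-31.5/1000 + 1) = 0.01123700 × 0.968500
R_sample = 0.0108830

0.0108830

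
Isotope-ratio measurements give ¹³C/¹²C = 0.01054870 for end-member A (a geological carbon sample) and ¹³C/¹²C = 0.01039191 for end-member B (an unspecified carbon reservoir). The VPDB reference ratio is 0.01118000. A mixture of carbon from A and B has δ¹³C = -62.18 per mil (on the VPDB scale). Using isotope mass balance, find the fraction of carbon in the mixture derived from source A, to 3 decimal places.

δ_A = (0.01054870/0.01118000 − 1)×1000 = (0.943533 − 1)×1000 = -56.467 per mil
δ_B = (0.01039191/0.01118000 − 1)×1000 = (0.929509 − 1)×1000 = -70.491 per mil
f_A = (δ_mix − δ_B)/(δ_A − δ_B) = (-62.18 − (-70.491))/(-56.467 − (-70.491))
f_A = 8.311 / 14.024 = 0.5926

0.593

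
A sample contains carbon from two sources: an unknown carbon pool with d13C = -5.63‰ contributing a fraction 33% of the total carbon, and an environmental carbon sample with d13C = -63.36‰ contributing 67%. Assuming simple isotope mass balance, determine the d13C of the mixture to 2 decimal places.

-44.31‰

δ_mix = f_A·δ_A + f_B·δ_B
δ_mix = 0.33 × (-5.63) + 0.67 × (-63.36)
δ_mix = -1.858 + -42.451 = -44.309‰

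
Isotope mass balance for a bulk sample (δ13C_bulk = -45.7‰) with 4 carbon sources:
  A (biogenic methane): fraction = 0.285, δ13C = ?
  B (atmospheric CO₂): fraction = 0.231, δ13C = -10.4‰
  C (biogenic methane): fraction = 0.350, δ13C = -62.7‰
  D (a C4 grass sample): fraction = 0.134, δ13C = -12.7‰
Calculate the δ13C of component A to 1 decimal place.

Isotope mass balance: δ_bulk = Σ fᵢ·δᵢ.
-45.7 = 0.285×δ_A + 0.231×(-10.4) + 0.350×(-62.7) + 0.134×(-12.7)
0.285·δ_A = -45.7 − (-26.049) = -19.651
δ_A = -19.651 / 0.285 = -68.95‰

-69.0‰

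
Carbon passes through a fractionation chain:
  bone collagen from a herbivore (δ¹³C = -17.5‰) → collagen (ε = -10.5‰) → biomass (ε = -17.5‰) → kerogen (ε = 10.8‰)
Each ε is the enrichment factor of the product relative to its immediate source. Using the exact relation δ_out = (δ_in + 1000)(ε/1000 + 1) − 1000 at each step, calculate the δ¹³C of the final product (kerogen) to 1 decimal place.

step 1: δ = (-17.50 + 1000)·(-10.5/1000 + 1) − 1000 = -27.82‰
step 2: δ = (-27.82 + 1000)·(-17.5/1000 + 1) − 1000 = -44.83‰
step 3: δ = (-44.83 + 1000)·(10.8/1000 + 1) − 1000 = -34.51‰

-34.5‰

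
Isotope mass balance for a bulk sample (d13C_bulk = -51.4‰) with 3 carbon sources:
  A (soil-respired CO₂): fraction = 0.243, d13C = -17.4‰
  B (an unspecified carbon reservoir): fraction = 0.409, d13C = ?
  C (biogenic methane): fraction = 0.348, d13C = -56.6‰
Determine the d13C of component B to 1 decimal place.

Isotope mass balance: δ_bulk = Σ fᵢ·δᵢ.
-51.4 = 0.243×(-17.4) + 0.409×δ_B + 0.348×(-56.6)
0.409·δ_B = -51.4 − (-23.925) = -27.475
δ_B = -27.475 / 0.409 = -67.18‰

-67.2‰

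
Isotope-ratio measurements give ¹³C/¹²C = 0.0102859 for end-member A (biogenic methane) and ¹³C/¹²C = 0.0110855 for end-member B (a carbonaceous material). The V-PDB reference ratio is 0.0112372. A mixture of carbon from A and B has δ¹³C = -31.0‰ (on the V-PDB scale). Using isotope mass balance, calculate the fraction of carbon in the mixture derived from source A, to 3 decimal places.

δ_A = (0.0102859/0.0112372 − 1)×1000 = (0.915344 − 1)×1000 = -84.656‰
δ_B = (0.0110855/0.0112372 − 1)×1000 = (0.986500 − 1)×1000 = -13.500‰
f_A = (δ_mix − δ_B)/(δ_A − δ_B) = (-31.0 − (-13.500))/(-84.656 − (-13.500))
f_A = -17.500 / -71.157 = 0.2459

0.246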